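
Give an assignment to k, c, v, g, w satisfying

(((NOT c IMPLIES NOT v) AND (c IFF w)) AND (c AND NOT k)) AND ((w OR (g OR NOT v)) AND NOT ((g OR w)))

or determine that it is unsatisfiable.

Case c = True: the formula simplifies to (w AND NOT k) AND ((w OR (g OR NOT v)) AND NOT ((g OR w))).
  w = True: the conjunct NOT ((g OR w)) becomes NOT ((g OR True)) = False.
  w = False: the conjunct w is False.
Case c = False: the conjunct c is False.
Both cases fail — unsatisfiable.

UNSATISFIABLE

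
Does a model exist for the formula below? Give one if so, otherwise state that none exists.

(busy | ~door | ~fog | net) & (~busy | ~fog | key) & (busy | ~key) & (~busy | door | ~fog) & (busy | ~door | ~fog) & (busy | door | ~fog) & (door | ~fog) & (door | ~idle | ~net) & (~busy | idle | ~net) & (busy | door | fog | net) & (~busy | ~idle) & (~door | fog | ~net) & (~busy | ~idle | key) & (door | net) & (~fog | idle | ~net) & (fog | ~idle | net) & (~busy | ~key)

Set idle = False.
Set key = False.
Set busy = False.
Set net = False.
  then (door | net) forces door = True.
  then (busy | ~door | ~fog | net) forces fog = False.
All clauses satisfied.

idle=F, key=F, busy=F, net=F, door=T, fog=F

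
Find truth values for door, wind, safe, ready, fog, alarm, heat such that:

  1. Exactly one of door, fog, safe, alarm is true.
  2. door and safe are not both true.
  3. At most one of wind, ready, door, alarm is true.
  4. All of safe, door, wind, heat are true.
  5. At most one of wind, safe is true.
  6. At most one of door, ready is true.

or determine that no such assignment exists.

Unsatisfiable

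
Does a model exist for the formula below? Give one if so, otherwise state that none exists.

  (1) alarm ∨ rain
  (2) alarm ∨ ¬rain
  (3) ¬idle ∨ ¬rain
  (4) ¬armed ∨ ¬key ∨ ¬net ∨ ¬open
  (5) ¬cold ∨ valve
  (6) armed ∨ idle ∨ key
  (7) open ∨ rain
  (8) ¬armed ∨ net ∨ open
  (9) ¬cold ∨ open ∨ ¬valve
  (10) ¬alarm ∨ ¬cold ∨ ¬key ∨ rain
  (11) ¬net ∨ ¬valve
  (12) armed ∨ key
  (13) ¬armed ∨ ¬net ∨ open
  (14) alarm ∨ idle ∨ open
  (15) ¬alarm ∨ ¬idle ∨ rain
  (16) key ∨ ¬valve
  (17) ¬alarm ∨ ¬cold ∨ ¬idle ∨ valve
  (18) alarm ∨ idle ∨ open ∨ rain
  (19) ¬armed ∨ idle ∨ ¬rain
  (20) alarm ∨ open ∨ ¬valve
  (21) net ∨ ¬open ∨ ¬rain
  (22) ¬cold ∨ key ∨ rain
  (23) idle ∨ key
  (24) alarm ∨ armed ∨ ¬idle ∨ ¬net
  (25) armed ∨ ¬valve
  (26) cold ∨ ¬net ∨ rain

alarm = True; valve = False; rain = True; cold = False; net = True; key = True; armed = False; idle = False; open = True

Try alarm = False:
  (alarm ∨ rain) forces rain = True.
  clause (alarm ∨ ¬rain) is falsified — backtrack.
So alarm = True.
Set valve = False.
  then (¬cold ∨ valve) forces cold = False.
Set rain = True.
  then (¬idle ∨ ¬rain) forces idle = False.
  then (¬armed ∨ idle ∨ ¬rain) forces armed = False.
  then (idle ∨ key) forces key = True.
Set net = True.
Set open = True.
All clauses satisfied.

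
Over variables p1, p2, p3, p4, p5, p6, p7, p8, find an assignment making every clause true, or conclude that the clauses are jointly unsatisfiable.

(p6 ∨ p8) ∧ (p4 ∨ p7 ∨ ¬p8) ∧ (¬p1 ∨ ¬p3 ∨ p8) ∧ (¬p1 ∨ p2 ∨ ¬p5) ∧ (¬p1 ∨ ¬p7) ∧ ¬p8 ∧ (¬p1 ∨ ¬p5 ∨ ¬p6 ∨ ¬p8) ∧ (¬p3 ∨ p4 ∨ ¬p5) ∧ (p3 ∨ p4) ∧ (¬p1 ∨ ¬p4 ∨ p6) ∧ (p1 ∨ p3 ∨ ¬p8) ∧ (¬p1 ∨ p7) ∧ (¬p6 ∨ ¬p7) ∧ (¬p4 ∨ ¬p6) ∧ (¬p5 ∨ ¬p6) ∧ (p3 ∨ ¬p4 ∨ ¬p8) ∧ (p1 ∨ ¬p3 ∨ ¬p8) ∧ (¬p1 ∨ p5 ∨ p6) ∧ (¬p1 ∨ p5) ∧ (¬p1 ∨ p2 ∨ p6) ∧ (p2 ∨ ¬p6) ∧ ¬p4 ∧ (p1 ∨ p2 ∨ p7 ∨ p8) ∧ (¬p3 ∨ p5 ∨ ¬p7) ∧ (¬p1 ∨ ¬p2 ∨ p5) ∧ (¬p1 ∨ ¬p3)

Unit clause (¬p8) forces p8 = False.
Unit clause (¬p4) forces p4 = False.
In (p6 ∨ p8) only p6 is left, so p6 = True.
In (p3 ∨ p4) only p3 is left, so p3 = True.
In (¬p6 ∨ ¬p7) only ¬p7 is left, so p7 = False.
In (¬p5 ∨ ¬p6) only ¬p5 is left, so p5 = False.
In (¬p1 ∨ p5) only ¬p1 is left, so p1 = False.
In (p2 ∨ ¬p6) only p2 is left, so p2 = True.
All clauses satisfied.

p1: False; p2: True; p3: True; p4: False; p5: False; p6: True; p7: False; p8: False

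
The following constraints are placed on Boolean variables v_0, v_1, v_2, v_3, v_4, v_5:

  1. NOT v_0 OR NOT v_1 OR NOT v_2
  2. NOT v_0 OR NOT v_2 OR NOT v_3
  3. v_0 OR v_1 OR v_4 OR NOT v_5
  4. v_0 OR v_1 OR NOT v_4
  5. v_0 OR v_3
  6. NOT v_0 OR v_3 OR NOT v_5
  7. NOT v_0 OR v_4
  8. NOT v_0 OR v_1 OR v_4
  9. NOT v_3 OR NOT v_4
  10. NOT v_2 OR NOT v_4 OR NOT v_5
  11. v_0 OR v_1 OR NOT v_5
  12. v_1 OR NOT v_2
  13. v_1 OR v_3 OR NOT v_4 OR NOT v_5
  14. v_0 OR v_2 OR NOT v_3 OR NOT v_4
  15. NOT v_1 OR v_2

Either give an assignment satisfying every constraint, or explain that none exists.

v_0: False; v_1: False; v_2: False; v_3: True; v_4: False; v_5: False

Set v_0 = False.
  then (v_0 OR v_3) forces v_3 = True.
  then (NOT v_3 OR NOT v_4) forces v_4 = False.
Set v_1 = False.
  then (v_0 OR v_1 OR v_4 OR NOT v_5) forces v_5 = False.
  then (v_1 OR NOT v_2) forces v_2 = False.
All clauses satisfied.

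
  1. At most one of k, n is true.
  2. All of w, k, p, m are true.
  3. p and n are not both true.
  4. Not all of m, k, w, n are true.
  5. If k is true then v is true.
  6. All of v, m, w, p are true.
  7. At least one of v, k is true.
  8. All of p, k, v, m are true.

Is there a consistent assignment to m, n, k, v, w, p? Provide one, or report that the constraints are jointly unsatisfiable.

m: True, n: False, k: True, v: True, w: True, p: True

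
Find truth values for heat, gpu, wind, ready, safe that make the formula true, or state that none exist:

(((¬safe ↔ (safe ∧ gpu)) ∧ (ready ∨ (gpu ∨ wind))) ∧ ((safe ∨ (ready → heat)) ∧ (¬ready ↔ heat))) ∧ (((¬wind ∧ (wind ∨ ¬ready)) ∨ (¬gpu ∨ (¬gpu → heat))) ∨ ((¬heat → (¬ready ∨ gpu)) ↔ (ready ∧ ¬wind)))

heat: False; gpu: False; wind: False; ready: True; safe: True

  ((¬safe ↔ (safe ∧ gpu)) ∧ (ready ∨ (gpu ∨ wind))) ∧ ((safe ∨ (ready → heat)) ∧ (¬ready ↔ heat)) = True
    (¬safe ↔ (safe ∧ gpu)) ∧ (ready ∨ (gpu ∨ wind)) = True
      ¬safe ↔ (safe ∧ gpu) = True
        ¬safe = False
        safe ∧ gpu = False
      ready ∨ (gpu ∨ wind) = True
        gpu ∨ wind = False
    (safe ∨ (ready → heat)) ∧ (¬ready ↔ heat) = True
      safe ∨ (ready → heat) = True
        ready → heat = False
      ¬ready ↔ heat = True
        ¬ready = False
  ((¬wind ∧ (wind ∨ ¬ready)) ∨ (¬gpu ∨ (¬gpu → heat))) ∨ ((¬heat → (¬ready ∨ gpu)) ↔ (ready ∧ ¬wind)) = True
    (¬wind ∧ (wind ∨ ¬ready)) ∨ (¬gpu ∨ (¬gpu → heat)) = True
      ¬wind ∧ (wind ∨ ¬ready) = False
        ¬wind = True
        wind ∨ ¬ready = False
          ¬ready = False
      ¬gpu ∨ (¬gpu → heat) = True
        ¬gpu = True
        ¬gpu → heat = False
          ¬gpu = True
    (¬heat → (¬ready ∨ gpu)) ↔ (ready ∧ ¬wind) = False
      ¬heat → (¬ready ∨ gpu) = False
        ¬heat = True
        ¬ready ∨ gpu = False
          ¬ready = False
      ready ∧ ¬wind = True
        ¬wind = True
Both conjuncts True, so the formula holds.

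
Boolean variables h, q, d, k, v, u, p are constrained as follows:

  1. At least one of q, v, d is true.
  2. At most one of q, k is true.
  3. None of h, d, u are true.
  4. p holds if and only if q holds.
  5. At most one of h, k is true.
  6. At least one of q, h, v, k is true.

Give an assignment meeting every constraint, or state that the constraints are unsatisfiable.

h = False, q = True, d = False, k = False, v = True, u = False, p = True

  (1) {q, v, d}: 2 true — at least one ✓
  (2) {q, k}: 1 true — at most one ✓
  (3) {h, d, u}: 0 true — none ✓
  (4) p=T, q=T — same ✓
  (5) {h, k}: 0 true — at most one ✓
  (6) {q, h, v, k}: 2 true — at least one ✓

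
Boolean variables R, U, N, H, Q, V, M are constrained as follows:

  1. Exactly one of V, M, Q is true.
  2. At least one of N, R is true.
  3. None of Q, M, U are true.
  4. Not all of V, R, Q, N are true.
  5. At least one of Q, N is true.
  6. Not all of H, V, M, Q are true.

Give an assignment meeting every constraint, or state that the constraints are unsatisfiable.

R = False; U = False; N = True; H = False; Q = False; V = True; M = False

  (1) {V, M, Q}: 1 true — exactly one ✓
  (2) {N, R}: 1 true — at least one ✓
  (3) {Q, M, U}: 0 true — none ✓
  (4) {V, R, Q, N}: 2/4 true — not all ✓
  (5) {Q, N}: 1 true — at least one ✓
  (6) {H, V, M, Q}: 1/4 true — not all ✓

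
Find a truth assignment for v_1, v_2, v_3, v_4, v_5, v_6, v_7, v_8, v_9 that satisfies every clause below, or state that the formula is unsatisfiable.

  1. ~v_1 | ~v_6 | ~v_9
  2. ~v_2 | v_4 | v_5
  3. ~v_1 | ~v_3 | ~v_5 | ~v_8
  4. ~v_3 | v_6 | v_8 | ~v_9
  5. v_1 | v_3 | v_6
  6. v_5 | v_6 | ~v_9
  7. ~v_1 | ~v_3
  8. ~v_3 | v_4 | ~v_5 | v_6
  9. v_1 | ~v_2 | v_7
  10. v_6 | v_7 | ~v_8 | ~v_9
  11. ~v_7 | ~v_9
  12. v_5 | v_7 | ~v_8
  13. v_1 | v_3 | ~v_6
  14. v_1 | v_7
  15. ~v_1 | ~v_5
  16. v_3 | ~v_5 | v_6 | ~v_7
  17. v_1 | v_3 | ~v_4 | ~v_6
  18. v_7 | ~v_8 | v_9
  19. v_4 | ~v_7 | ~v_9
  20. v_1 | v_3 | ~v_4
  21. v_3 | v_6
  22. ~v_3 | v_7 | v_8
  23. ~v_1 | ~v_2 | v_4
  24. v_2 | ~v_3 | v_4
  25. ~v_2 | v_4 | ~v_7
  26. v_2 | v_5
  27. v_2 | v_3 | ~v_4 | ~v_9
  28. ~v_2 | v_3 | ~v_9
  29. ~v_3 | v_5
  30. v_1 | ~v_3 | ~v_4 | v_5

v_1: True, v_2: True, v_3: False, v_4: True, v_5: False, v_6: True, v_7: False, v_8: False, v_9: False

Set v_1 = True.
  then (~v_1 | ~v_3) forces v_3 = False.
  then (~v_1 | ~v_5) forces v_5 = False.
  then (v_3 | v_6) forces v_6 = True.
  then (v_2 | v_5) forces v_2 = True.
  then (~v_2 | v_3 | ~v_9) forces v_9 = False.
  then (~v_2 | v_4 | v_5) forces v_4 = True.
Set v_7 = False.
  then (v_5 | v_7 | ~v_8) forces v_8 = False.
All clauses satisfied.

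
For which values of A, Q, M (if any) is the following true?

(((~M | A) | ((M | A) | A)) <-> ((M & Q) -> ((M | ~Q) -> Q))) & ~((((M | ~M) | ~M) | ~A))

The conjunct ~((((M | ~M) | ~M) | ~A)) is unsatisfiable on its own:
  A=F, M=F: evaluates to False.
  A=F, M=T: evaluates to False.
  A=T, M=F: evaluates to False.
  A=T, M=T: evaluates to False.
So the whole conjunction is unsatisfiable.

The formula is unsatisfiable.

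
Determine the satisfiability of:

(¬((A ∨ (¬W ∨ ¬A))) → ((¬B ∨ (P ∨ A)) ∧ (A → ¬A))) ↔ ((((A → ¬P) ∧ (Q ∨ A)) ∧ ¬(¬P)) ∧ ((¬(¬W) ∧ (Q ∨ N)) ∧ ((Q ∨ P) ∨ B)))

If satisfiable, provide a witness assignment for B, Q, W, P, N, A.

B=F; Q=T; W=T; P=T; N=T; A=F

  (¬((A ∨ (¬W ∨ ¬A))) → ((¬B ∨ (P ∨ A)) ∧ (A → ¬A))) ↔ ((((A → ¬P) ∧ (Q ∨ A)) ∧ ¬(¬P)) ∧ ((¬(¬W) ∧ (Q ∨ N)) ∧ ((Q ∨ P) ∨ B))) = True
    ¬((A ∨ (¬W ∨ ¬A))) → ((¬B ∨ (P ∨ A)) ∧ (A → ¬A)) = True
      ¬((A ∨ (¬W ∨ ¬A))) = False
        A ∨ (¬W ∨ ¬A) = True
          ¬W ∨ ¬A = True
            ¬W = False
            ¬A = True
      (¬B ∨ (P ∨ A)) ∧ (A → ¬A) = True
        ¬B ∨ (P ∨ A) = True
          ¬B = True
          P ∨ A = True
        A → ¬A = True
          ¬A = True
    (((A → ¬P) ∧ (Q ∨ A)) ∧ ¬(¬P)) ∧ ((¬(¬W) ∧ (Q ∨ N)) ∧ ((Q ∨ P) ∨ B)) = True
      ((A → ¬P) ∧ (Q ∨ A)) ∧ ¬(¬P) = True
        (A → ¬P) ∧ (Q ∨ A) = True
          A → ¬P = True
            ¬P = False
          Q ∨ A = True
        ¬(¬P) = True
          ¬P = False
      (¬(¬W) ∧ (Q ∨ N)) ∧ ((Q ∨ P) ∨ B) = True
        ¬(¬W) ∧ (Q ∨ N) = True
          ¬(¬W) = True
            ¬W = False
          Q ∨ N = True
        (Q ∨ P) ∨ B = True
          Q ∨ P = True
The formula evaluates to True.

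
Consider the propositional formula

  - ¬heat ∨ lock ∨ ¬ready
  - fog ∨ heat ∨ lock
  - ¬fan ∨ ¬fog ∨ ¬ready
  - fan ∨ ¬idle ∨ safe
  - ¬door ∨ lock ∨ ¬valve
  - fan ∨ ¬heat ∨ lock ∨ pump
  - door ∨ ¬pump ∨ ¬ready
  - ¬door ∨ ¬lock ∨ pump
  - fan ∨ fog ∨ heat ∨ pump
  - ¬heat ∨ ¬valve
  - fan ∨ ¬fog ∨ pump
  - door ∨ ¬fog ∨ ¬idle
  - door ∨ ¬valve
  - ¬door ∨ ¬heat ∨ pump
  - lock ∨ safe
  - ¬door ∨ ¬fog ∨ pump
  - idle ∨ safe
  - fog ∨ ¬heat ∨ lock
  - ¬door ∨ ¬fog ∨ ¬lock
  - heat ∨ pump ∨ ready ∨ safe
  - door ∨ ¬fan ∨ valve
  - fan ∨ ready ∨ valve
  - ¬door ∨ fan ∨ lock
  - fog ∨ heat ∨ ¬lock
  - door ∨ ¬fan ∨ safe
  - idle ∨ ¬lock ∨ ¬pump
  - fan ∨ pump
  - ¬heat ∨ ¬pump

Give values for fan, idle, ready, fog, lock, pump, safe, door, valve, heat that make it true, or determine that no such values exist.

Set fan = True.
Set idle = False.
  then (idle ∨ safe) forces safe = True.
Set ready = False.
Set fog = True.
Try lock = True:
  (¬door ∨ ¬fog ∨ ¬lock) forces door = False.
  (door ∨ ¬valve) forces valve = False.
  clause (door ∨ ¬fan ∨ valve) is falsified — backtrack.
So lock = False.
Set pump = True.
  then (¬heat ∨ ¬pump) forces heat = False.
Try door = False:
  (door ∨ ¬valve) forces valve = False.
  clause (door ∨ ¬fan ∨ valve) is falsified — backtrack.
So door = True.
  then (¬door ∨ lock ∨ ¬valve) forces valve = False.
All clauses satisfied.

fan=T, idle=F, ready=F, fog=T, lock=F, pump=T, safe=T, door=T, valve=F, heat=F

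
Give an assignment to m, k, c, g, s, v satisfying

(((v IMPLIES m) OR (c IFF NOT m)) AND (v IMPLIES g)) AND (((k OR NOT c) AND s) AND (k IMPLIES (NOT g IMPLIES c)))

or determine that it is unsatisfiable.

m: True; k: True; c: True; g: False; s: True; v: False

  ((v IMPLIES m) OR (c IFF NOT m)) AND (v IMPLIES g) = True
    (v IMPLIES m) OR (c IFF NOT m) = True
      v IMPLIES m = True
      c IFF NOT m = False
        NOT m = False
    v IMPLIES g = True
  ((k OR NOT c) AND s) AND (k IMPLIES (NOT g IMPLIES c)) = True
    (k OR NOT c) AND s = True
      k OR NOT c = True
        NOT c = False
    k IMPLIES (NOT g IMPLIES c) = True
      NOT g IMPLIES c = True
        NOT g = True
Both conjuncts True, so the formula holds.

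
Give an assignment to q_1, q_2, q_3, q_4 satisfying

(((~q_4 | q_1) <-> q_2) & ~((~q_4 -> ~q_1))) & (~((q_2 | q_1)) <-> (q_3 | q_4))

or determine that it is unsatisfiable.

q_1 = True; q_2 = True; q_3 = False; q_4 = False

  ((~q_4 | q_1) <-> q_2) & ~((~q_4 -> ~q_1)) = True
    (~q_4 | q_1) <-> q_2 = True
      ~q_4 | q_1 = True
        ~q_4 = True
    ~((~q_4 -> ~q_1)) = True
      ~q_4 -> ~q_1 = False
        ~q_4 = True
        ~q_1 = False
  ~((q_2 | q_1)) <-> (q_3 | q_4) = True
    ~((q_2 | q_1)) = False
      q_2 | q_1 = True
    q_3 | q_4 = False
Both conjuncts True, so the formula holds.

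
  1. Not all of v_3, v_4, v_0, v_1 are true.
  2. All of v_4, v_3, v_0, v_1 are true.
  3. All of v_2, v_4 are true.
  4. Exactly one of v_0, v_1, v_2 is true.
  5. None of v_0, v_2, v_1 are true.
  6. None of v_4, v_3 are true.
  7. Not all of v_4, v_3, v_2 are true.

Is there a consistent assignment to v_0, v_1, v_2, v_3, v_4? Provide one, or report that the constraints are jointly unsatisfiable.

The formula is unsatisfiable.

Case v_0 = True:
  Constraint (5) is violated (v_0=T) — contradiction.
Case v_0 = False:
  Constraint (2) is violated (v_0=F) — contradiction.
Both cases fail — unsatisfiable.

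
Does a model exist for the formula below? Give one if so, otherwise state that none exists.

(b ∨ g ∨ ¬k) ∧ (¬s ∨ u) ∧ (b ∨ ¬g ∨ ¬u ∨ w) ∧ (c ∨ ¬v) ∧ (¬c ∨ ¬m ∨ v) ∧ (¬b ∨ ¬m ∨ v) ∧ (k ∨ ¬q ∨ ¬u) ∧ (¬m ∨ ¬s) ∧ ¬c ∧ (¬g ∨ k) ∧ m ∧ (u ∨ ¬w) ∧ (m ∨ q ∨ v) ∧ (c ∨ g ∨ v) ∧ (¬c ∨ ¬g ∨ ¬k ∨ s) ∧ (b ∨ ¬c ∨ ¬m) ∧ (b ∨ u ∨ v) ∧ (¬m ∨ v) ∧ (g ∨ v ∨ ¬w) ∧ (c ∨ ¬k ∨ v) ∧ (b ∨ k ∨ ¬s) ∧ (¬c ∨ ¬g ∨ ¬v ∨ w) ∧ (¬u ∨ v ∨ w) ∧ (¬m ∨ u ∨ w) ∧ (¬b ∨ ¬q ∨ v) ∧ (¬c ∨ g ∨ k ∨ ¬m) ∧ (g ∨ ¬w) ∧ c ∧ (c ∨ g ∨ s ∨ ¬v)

UNSATISFIABLE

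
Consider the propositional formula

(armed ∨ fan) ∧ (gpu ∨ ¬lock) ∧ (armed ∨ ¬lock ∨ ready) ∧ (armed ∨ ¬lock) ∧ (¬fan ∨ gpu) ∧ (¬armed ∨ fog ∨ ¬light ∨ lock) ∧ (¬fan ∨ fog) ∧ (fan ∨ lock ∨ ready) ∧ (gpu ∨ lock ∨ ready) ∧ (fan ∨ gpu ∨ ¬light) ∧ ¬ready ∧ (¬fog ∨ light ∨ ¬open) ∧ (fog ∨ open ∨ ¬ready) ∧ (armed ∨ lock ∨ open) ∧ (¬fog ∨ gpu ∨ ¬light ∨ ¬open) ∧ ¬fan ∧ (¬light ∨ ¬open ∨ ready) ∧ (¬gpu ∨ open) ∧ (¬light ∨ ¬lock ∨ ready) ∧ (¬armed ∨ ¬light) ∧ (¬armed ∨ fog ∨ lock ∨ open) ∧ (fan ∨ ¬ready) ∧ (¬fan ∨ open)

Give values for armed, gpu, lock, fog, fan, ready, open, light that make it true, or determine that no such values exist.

Unit clause (¬ready) forces ready = False.
Unit clause (¬fan) forces fan = False.
In (armed ∨ fan) only armed is left, so armed = True.
In (fan ∨ lock ∨ ready) only lock is left, so lock = True.
In (¬light ∨ ¬lock ∨ ready) only ¬light is left, so light = False.
In (gpu ∨ ¬lock) only gpu is left, so gpu = True.
In (¬gpu ∨ open) only open is left, so open = True.
In (¬fog ∨ light ∨ ¬open) only ¬fog is left, so fog = False.
All clauses satisfied.

armed: True, gpu: True, lock: True, fog: False, fan: False, ready: False, open: True, light: False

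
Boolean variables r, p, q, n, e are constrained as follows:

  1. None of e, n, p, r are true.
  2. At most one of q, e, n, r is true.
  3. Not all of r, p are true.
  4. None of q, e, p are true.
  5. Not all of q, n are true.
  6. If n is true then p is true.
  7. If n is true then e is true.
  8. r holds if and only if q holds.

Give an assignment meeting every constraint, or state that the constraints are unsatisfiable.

r=F, p=F, q=F, n=F, e=F

  (1) {e, n, p, r}: 0 true — none ✓
  (2) {q, e, n, r}: 0 true — at most one ✓
  (3) {r, p}: 0/2 true — not all ✓
  (4) {q, e, p}: 0 true — none ✓
  (5) {q, n}: 0/2 true — not all ✓
  (6) n=F ⇒ p: vacuous ✓
  (7) n=F ⇒ e: vacuous ✓
  (8) r=F, q=F — same ✓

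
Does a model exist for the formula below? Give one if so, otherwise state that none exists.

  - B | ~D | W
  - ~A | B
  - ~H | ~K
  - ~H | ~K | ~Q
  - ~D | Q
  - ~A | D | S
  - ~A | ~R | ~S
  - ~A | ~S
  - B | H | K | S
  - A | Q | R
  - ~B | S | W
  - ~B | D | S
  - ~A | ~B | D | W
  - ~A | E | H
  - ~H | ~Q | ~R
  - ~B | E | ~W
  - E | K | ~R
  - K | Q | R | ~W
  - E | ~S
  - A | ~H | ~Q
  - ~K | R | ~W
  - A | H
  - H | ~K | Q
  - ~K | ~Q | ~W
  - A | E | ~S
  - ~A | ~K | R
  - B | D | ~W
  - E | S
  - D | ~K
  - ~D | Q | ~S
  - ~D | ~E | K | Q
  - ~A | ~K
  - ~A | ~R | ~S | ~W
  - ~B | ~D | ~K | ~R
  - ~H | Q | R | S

Q = False, A = False, D = False, E = True, B = True, H = True, K = False, W = False, R = True, S = True

Set Q = False.
  then (~D | Q) forces D = False.
  then (D | ~K) forces K = False.
Set A = False.
  then (A | Q | R) forces R = True.
  then (E | K | ~R) forces E = True.
  then (A | H) forces H = True.
Set B = True.
  then (~B | D | S) forces S = True.
Set W = False.
All clauses satisfied.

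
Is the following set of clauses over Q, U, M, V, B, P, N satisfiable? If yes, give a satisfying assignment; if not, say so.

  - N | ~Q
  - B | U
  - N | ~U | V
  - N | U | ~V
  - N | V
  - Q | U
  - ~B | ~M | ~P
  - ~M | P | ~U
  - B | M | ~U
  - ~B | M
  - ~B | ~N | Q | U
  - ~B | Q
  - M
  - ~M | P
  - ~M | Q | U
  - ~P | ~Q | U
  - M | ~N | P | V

Unit clause (M) forces M = True.
In (~M | P) only P is left, so P = True.
In (~B | ~M | ~P) only ~B is left, so B = False.
In (B | U) only U is left, so U = True.
Set Q = True.
  then (N | ~Q) forces N = True.
Set V = False.
All clauses satisfied.

Q = True, U = True, M = True, V = False, B = False, P = True, N = True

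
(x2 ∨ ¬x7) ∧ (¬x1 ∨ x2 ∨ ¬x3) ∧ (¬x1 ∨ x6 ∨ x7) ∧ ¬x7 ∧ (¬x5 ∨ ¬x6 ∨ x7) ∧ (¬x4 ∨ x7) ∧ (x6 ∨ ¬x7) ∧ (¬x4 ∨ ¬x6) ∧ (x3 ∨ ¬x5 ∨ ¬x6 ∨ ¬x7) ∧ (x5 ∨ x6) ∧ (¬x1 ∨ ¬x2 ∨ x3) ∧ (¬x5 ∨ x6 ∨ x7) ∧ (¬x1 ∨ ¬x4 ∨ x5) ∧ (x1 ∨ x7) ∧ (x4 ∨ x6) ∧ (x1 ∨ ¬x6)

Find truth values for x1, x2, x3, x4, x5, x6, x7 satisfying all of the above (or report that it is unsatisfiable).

x1=T; x2=T; x3=T; x4=F; x5=F; x6=T; x7=F

Unit clause (¬x7) forces x7 = False.
In (¬x4 ∨ x7) only ¬x4 is left, so x4 = False.
In (x1 ∨ x7) only x1 is left, so x1 = True.
In (x4 ∨ x6) only x6 is left, so x6 = True.
In (¬x5 ∨ ¬x6 ∨ x7) only ¬x5 is left, so x5 = False.
Set x2 = True.
  then (¬x1 ∨ ¬x2 ∨ x3) forces x3 = True.
All clauses satisfied.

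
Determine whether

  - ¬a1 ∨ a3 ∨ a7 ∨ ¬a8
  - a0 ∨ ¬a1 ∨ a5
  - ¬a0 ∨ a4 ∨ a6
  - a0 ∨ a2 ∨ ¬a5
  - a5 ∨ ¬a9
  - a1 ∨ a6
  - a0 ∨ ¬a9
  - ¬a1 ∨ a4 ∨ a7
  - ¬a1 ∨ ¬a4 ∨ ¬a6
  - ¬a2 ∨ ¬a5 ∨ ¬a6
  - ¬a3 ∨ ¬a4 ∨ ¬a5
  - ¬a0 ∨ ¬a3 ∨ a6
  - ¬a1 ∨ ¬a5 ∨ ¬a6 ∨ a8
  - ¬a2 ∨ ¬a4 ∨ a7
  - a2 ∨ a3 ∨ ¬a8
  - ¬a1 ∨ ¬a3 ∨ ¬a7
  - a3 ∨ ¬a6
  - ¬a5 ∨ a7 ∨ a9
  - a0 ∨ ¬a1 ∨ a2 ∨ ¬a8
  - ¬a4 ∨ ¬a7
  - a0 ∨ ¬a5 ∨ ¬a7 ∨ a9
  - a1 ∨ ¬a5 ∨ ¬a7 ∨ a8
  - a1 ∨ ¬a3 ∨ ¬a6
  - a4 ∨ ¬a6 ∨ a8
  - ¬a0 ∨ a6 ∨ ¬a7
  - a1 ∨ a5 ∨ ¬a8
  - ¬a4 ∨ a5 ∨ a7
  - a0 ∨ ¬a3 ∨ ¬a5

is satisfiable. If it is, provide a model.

a0 = True, a1 = True, a2 = False, a3 = False, a4 = True, a5 = True, a6 = False, a7 = False, a8 = False, a9 = True

Set a0 = True.
Try a1 = False:
  (a1 ∨ a6) forces a6 = True.
  (a3 ∨ ¬a6) forces a3 = True.
  clause (a1 ∨ ¬a3 ∨ ¬a6) is falsified — backtrack.
So a1 = True.
Set a2 = False.
Try a3 = True:
  (¬a0 ∨ ¬a3 ∨ a6) forces a6 = True.
  (¬a1 ∨ ¬a4 ∨ ¬a6) forces a4 = False.
  (¬a1 ∨ a4 ∨ a7) forces a7 = True.
  clause (¬a1 ∨ ¬a3 ∨ ¬a7) is falsified — backtrack.
So a3 = False.
  then (a2 ∨ a3 ∨ ¬a8) forces a8 = False.
  then (a3 ∨ ¬a6) forces a6 = False.
  then (¬a0 ∨ a6 ∨ ¬a7) forces a7 = False.
  then (¬a0 ∨ a4 ∨ a6) forces a4 = True.
  then (¬a4 ∨ a5 ∨ a7) forces a5 = True.
  then (¬a5 ∨ a7 ∨ a9) forces a9 = True.
All clauses satisfied.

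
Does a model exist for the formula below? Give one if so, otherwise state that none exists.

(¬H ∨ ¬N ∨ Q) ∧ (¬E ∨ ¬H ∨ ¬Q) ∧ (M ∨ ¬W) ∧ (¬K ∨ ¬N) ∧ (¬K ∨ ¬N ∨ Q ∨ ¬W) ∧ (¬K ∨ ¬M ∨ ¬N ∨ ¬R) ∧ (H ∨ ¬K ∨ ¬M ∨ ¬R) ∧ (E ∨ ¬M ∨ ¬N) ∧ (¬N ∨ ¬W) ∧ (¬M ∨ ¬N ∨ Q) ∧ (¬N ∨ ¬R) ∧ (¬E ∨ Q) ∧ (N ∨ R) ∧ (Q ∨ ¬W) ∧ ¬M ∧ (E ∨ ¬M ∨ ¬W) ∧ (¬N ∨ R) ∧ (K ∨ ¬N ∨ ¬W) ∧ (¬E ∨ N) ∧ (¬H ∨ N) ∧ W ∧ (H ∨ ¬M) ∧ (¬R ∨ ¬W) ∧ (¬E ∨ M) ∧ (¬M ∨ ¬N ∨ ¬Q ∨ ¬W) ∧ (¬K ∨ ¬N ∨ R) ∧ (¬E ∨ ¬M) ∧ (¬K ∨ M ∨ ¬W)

Unsatisfiable — no assignment works.

Case W = True:
  (M ∨ ¬W) forces M = True.
  Clause (¬M) is falsified — contradiction.
Case W = False:
  Clause (W) is falsified — contradiction.
Both cases fail, so the formula is unsatisfiable.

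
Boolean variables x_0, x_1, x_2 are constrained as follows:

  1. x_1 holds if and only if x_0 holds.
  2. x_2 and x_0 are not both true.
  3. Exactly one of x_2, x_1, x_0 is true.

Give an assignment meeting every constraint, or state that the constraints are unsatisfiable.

x_0=F, x_1=F, x_2=T

  (1) x_1=F, x_0=F — same ✓
  (2) x_2=T, x_0=F — not both ✓
  (3) {x_2, x_1, x_0}: 1 true — exactly one ✓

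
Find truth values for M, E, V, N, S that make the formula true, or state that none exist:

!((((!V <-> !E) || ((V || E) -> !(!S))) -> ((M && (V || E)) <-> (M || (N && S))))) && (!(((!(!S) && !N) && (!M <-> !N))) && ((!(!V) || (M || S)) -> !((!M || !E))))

Case S = True: the formula simplifies to !(((M && (V || E)) <-> (M || N))) && (!((!N && (!M <-> !N))) && !((!M || !E))).
  M = True: simplifies to !((V || E)) && (!((!N && N)) && !(!E)).
    E = True: the conjunct !((V || E)) becomes !((V || True)) = False.
    E = False: the conjunct !(!E) becomes !(!False) = False.
  M = False: the conjunct !((!M || !E)) becomes !((True || !E)) = False.
Case S = False: the formula simplifies to !((((!V <-> !E) || !((V || E))) -> ((M && (V || E)) <-> M))) && ((!(!V) || M) -> !((!M || !E))).
  M = True: simplifies to !((((!V <-> !E) || !((V || E))) -> (V || E))) && !(!E).
    E = True: the conjunct !((((!V <-> !E) || !((V || E))) -> (V || E))) becomes !((V -> True)) = False.
    E = False: the conjunct !(!E) becomes !(!False) = False.
  M = False: the conjunct !((((!V <-> !E) || !((V || E))) -> ((M && (V || E)) <-> M))) becomes !((((!V <-> !E) || !((V || E))) -> True)) = False.
Both cases fail — unsatisfiable.

The formula is unsatisfiable.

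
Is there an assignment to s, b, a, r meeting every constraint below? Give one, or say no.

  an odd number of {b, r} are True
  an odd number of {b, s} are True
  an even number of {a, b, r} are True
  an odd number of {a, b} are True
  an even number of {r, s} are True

s=T, b=F, a=T, r=T

{b, r}: 1 true → odd ✓
{b, s}: 1 true → odd ✓
{a, b, r}: 2 true → even ✓
{a, b}: 1 true → odd ✓
{r, s}: 2 true → even ✓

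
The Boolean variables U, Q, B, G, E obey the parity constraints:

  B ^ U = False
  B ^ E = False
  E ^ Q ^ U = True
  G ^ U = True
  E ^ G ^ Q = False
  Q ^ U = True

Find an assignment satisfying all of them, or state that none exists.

U: False, Q: True, B: False, G: True, E: False

B ^ U = F ^ F = False ✓
B ^ E = F ^ F = False ✓
E ^ Q ^ U = F ^ T ^ F = True ✓
G ^ U = T ^ F = True ✓
E ^ G ^ Q = F ^ T ^ T = False ✓
Q ^ U = T ^ F = True ✓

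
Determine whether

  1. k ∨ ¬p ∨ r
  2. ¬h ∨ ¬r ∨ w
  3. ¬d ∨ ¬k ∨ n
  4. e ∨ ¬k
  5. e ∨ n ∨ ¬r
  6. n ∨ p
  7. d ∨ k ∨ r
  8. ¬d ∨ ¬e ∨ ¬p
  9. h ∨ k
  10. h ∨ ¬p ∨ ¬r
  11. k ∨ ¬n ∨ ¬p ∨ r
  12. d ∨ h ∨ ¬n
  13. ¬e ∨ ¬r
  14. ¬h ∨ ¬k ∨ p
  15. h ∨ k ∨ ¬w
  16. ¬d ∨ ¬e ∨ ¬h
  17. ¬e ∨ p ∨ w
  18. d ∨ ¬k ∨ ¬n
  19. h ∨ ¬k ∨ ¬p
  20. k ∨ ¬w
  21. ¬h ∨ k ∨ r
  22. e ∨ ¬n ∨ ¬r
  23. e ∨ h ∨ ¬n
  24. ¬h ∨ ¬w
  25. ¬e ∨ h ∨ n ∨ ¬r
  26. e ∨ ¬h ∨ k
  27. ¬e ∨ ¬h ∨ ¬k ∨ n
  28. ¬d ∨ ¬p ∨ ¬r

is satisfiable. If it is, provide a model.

Try e = False:
  (e ∨ ¬k) forces k = False.
  (h ∨ k) forces h = True.
  clause (e ∨ ¬h ∨ k) is falsified — backtrack.
So e = True.
  then (¬e ∨ ¬r) forces r = False.
Set d = True.
  then (¬d ∨ ¬e ∨ ¬p) forces p = False.
  then (¬d ∨ ¬e ∨ ¬h) forces h = False.
  then (¬e ∨ p ∨ w) forces w = True.
  then (k ∨ ¬w) forces k = True.
  then (¬d ∨ ¬k ∨ n) forces n = True.
All clauses satisfied.

e = True, d = True, k = True, r = False, n = True, w = True, p = False, h = False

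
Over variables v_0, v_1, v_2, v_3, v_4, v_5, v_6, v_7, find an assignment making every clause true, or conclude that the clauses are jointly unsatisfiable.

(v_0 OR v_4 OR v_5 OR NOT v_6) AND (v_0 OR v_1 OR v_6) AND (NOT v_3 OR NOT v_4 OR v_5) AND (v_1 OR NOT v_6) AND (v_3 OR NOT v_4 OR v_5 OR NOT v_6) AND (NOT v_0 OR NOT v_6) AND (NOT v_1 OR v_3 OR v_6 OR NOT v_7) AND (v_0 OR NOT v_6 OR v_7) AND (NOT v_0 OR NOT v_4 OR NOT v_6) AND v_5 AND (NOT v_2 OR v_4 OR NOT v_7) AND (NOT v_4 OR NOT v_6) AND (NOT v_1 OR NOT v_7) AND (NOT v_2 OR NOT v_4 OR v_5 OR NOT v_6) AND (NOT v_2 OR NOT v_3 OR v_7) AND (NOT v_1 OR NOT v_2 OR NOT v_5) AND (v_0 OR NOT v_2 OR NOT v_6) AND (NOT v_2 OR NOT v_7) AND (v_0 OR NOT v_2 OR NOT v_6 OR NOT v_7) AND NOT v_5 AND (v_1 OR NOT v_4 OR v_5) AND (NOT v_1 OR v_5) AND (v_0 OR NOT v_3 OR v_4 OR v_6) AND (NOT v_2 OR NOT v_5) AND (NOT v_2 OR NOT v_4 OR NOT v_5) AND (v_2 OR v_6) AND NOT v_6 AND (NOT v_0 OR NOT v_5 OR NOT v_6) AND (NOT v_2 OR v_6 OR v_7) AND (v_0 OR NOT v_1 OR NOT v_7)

Case v_5 = True:
  Clause (NOT v_5) is falsified — contradiction.
Case v_5 = False:
  Clause (v_5) is falsified — contradiction.
Both cases fail, so the formula is unsatisfiable.

No satisfying assignment exists.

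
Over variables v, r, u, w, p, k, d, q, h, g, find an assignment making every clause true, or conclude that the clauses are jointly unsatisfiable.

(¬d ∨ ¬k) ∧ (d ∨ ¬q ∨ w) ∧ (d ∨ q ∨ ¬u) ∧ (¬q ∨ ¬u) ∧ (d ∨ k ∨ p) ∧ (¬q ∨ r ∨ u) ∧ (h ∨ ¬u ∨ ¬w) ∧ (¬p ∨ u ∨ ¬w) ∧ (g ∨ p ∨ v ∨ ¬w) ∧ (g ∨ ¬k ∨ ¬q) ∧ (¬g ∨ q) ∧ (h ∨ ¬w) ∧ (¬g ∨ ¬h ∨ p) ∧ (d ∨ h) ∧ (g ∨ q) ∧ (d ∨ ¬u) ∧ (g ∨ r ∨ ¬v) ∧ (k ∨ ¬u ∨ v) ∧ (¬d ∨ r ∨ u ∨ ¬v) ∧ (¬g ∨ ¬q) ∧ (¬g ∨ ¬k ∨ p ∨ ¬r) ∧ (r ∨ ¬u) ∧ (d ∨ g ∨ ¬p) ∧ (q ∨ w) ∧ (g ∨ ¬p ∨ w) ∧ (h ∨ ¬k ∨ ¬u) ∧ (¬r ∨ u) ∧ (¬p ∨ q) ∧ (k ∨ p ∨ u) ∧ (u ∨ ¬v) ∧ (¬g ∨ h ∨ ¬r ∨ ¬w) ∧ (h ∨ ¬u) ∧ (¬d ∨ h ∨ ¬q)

Case q = True:
  (¬q ∨ ¬u) forces u = False.
  (¬q ∨ r ∨ u) forces r = True.
  Clause (¬r ∨ u) is falsified — contradiction.
Case q = False:
  (¬g ∨ q) forces g = False.
  Clause (g ∨ q) is falsified — contradiction.
Both cases fail, so the formula is unsatisfiable.

The formula is unsatisfiable.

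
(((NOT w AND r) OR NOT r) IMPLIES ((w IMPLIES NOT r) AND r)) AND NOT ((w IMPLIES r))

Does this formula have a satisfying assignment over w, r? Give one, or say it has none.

Unsatisfiable

Case r = True: the conjunct NOT ((w IMPLIES r)) becomes NOT ((w IMPLIES True)) = False.
Case r = False: the conjunct ((NOT w AND r) OR NOT r) IMPLIES ((w IMPLIES NOT r) AND r) becomes (False OR True) IMPLIES (True AND False) = False.
Both cases fail — unsatisfiable.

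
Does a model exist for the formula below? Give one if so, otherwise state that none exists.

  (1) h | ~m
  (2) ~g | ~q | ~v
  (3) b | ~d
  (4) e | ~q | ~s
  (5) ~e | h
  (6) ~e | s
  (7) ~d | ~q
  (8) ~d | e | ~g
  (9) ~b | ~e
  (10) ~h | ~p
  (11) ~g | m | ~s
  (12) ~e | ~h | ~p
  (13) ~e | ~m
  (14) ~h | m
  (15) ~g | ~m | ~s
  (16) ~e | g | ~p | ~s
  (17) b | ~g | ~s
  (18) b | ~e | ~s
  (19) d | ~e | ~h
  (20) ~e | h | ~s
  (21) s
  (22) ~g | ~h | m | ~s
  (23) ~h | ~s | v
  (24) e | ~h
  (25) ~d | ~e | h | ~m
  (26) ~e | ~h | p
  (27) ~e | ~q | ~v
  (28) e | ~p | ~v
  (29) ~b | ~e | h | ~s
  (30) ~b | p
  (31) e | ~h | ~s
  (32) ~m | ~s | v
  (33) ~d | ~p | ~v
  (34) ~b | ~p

m = False; e = False; v = False; s = True; h = False; g = False; d = False; q = False; p = False; b = False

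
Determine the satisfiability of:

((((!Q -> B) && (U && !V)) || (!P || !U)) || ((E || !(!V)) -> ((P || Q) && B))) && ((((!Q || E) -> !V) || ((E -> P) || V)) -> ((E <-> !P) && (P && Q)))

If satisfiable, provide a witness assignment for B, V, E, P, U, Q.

B=T, V=F, E=F, P=T, U=F, Q=T

  (((!Q -> B) && (U && !V)) || (!P || !U)) || ((E || !(!V)) -> ((P || Q) && B)) = True
    ((!Q -> B) && (U && !V)) || (!P || !U) = True
      (!Q -> B) && (U && !V) = False
        !Q -> B = True
          !Q = False
        U && !V = False
          !V = True
      !P || !U = True
        !P = False
        !U = True
    (E || !(!V)) -> ((P || Q) && B) = True
      E || !(!V) = False
        !(!V) = False
          !V = True
      (P || Q) && B = True
        P || Q = True
  (((!Q || E) -> !V) || ((E -> P) || V)) -> ((E <-> !P) && (P && Q)) = True
    ((!Q || E) -> !V) || ((E -> P) || V) = True
      (!Q || E) -> !V = True
        !Q || E = False
          !Q = False
        !V = True
      (E -> P) || V = True
        E -> P = True
    (E <-> !P) && (P && Q) = True
      E <-> !P = True
        !P = False
      P && Q = True
Both conjuncts True, so the formula holds.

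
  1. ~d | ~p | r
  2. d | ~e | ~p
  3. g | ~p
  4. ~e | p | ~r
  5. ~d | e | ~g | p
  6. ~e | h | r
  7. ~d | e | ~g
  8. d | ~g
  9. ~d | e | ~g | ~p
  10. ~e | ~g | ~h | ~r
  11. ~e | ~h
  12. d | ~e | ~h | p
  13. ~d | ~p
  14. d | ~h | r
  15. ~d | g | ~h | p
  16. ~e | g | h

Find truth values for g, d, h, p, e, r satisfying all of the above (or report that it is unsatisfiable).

Set g = False.
  then (g | ~p) forces p = False.
Set d = False.
Set h = True.
  then (~e | ~h) forces e = False.
  then (d | ~h | r) forces r = True.
All clauses satisfied.

g = False, d = False, h = True, p = False, e = False, r = True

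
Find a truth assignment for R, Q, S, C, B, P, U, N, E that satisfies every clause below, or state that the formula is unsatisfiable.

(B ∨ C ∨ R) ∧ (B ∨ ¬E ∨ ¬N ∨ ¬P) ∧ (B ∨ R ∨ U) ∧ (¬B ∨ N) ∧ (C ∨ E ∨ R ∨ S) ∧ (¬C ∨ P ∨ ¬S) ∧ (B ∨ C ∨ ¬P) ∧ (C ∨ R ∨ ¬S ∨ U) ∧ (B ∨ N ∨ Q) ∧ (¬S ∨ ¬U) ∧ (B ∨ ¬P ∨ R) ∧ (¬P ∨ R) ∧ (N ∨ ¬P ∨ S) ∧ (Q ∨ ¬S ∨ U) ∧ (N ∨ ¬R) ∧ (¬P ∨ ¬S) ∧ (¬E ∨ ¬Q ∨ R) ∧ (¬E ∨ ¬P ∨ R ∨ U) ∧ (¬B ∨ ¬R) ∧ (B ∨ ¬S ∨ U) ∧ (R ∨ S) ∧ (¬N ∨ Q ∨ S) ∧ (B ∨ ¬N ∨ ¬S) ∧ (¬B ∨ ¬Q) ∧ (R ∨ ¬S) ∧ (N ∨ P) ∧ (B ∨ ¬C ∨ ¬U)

Try R = False:
  (¬P ∨ R) forces P = False.
  (R ∨ S) forces S = True.
  clause (R ∨ ¬S) is falsified — backtrack.
So R = True.
  then (N ∨ ¬R) forces N = True.
  then (¬B ∨ ¬R) forces B = False.
  then (B ∨ ¬N ∨ ¬S) forces S = False.
  then (¬N ∨ Q ∨ S) forces Q = True.
Set C = True.
  then (B ∨ ¬C ∨ ¬U) forces U = False.
Set P = False.
Set E = True.
All clauses satisfied.

R = True; Q = True; S = False; C = True; B = False; P = False; U = False; N = True; E = True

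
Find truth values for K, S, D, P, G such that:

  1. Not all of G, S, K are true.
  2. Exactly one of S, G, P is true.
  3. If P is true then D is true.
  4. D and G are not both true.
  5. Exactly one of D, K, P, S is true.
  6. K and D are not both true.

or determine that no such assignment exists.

K = False, S = True, D = False, P = False, G = False

  (1) {G, S, K}: 1/3 true — not all ✓
  (2) {S, G, P}: 1 true — exactly one ✓
  (3) P=F ⇒ D: vacuous ✓
  (4) D=F, G=F — not both ✓
  (5) {D, K, P, S}: 1 true — exactly one ✓
  (6) K=F, D=F — not both ✓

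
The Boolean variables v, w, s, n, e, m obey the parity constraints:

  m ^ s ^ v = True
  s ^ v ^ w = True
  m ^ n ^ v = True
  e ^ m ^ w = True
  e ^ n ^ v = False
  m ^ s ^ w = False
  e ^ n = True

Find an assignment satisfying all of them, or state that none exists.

v: True, w: False, s: False, n: False, e: True, m: False

m ^ s ^ v = F ^ F ^ T = True ✓
s ^ v ^ w = F ^ T ^ F = True ✓
m ^ n ^ v = F ^ F ^ T = True ✓
e ^ m ^ w = T ^ F ^ F = True ✓
e ^ n ^ v = T ^ F ^ T = False ✓
m ^ s ^ w = F ^ F ^ F = False ✓
e ^ n = T ^ F = True ✓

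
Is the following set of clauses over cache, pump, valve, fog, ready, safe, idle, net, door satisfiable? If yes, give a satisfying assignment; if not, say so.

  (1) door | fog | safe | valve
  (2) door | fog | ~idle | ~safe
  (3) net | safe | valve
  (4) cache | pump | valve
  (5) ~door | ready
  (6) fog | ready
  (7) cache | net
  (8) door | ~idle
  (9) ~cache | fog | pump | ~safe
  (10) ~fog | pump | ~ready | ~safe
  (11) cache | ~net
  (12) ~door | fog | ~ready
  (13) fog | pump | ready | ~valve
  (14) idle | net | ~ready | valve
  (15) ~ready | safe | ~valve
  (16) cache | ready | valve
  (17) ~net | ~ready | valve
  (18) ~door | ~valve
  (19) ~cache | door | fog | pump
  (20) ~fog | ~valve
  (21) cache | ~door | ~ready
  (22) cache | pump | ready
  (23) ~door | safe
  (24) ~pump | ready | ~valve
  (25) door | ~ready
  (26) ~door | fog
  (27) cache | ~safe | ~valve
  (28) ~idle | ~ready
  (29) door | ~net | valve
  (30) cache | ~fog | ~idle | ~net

Try cache = False:
  (cache | net) forces net = True.
  clause (cache | ~net) is falsified — backtrack.
So cache = True.
Set pump = True.
Try valve = True:
  (~door | ~valve) forces door = False.
  (door | ~idle) forces idle = False.
  (~fog | ~valve) forces fog = False.
  (fog | ready) forces ready = True.
  clause (door | ~ready) is falsified — backtrack.
So valve = False.
Set fog = True.
Try ready = True:
  (~net | ~ready | valve) forces net = False.
  (net | safe | valve) forces safe = True.
  (idle | net | ~ready | valve) forces idle = True.
  clause (~idle | ~ready) is falsified — backtrack.
So ready = False.
  then (~door | ready) forces door = False.
  then (door | ~idle) forces idle = False.
  then (door | ~net | valve) forces net = False.
  then (net | safe | valve) forces safe = True.
All clauses satisfied.

cache = True, pump = True, valve = False, fog = True, ready = False, safe = True, idle = False, net = False, door = False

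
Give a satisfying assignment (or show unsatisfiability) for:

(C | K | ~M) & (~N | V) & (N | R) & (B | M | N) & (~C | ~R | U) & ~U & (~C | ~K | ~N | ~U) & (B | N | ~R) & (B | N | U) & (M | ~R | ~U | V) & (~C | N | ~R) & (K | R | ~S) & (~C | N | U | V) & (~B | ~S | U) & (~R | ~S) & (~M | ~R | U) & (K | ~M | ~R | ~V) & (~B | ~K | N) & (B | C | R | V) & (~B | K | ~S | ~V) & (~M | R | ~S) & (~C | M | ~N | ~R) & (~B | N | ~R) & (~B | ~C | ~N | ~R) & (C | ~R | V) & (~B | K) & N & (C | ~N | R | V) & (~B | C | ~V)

Unit clause (~U) forces U = False.
Unit clause (N) forces N = True.
In (~N | V) only V is left, so V = True.
Set R = False.
Set B = True.
  then (~B | ~S | U) forces S = False.
  then (~B | K) forces K = True.
  then (~B | C | ~V) forces C = True.
Set M = True.
All clauses satisfied.

R=F, V=T, U=F, N=T, B=T, S=F, K=T, C=T, M=T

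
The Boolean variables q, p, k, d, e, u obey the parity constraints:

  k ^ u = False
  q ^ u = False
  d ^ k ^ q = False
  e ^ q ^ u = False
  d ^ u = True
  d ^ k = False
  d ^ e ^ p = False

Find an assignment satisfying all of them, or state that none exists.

Adding constraints 1, 5, 6 mod 2: every variable appears an even number of times on the left, so the left side is 0.
But the right sides sum to 1 (mod 2). 0 ≠ 1 — the system is inconsistent.

UNSATISFIABLE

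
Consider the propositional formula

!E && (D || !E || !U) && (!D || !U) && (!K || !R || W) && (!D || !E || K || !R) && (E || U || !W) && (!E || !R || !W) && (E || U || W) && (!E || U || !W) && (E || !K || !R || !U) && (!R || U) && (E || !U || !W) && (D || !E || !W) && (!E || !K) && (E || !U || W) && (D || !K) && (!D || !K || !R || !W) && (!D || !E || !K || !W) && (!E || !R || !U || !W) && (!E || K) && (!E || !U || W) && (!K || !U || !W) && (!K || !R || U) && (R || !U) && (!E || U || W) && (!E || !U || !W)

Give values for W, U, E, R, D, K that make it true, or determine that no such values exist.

Case W = True:
  (!E) forces E = False.
  (E || U || !W) forces U = True.
  Clause (E || !U || !W) is falsified — contradiction.
Case W = False:
  (!E) forces E = False.
  (E || U || W) forces U = True.
  Clause (E || !U || W) is falsified — contradiction.
Both cases fail, so the formula is unsatisfiable.

No satisfying assignment exists.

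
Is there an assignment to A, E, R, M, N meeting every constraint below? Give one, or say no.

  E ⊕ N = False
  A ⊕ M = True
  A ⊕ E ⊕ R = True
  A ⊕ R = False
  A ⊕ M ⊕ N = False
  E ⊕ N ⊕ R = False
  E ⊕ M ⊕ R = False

A = False, E = True, R = False, M = True, N = True

E ⊕ N = T ⊕ T = False ✓
A ⊕ M = F ⊕ T = True ✓
A ⊕ E ⊕ R = F ⊕ T ⊕ F = True ✓
A ⊕ R = F ⊕ F = False ✓
A ⊕ M ⊕ N = F ⊕ T ⊕ T = False ✓
E ⊕ N ⊕ R = T ⊕ T ⊕ F = False ✓
E ⊕ M ⊕ R = T ⊕ T ⊕ F = False ✓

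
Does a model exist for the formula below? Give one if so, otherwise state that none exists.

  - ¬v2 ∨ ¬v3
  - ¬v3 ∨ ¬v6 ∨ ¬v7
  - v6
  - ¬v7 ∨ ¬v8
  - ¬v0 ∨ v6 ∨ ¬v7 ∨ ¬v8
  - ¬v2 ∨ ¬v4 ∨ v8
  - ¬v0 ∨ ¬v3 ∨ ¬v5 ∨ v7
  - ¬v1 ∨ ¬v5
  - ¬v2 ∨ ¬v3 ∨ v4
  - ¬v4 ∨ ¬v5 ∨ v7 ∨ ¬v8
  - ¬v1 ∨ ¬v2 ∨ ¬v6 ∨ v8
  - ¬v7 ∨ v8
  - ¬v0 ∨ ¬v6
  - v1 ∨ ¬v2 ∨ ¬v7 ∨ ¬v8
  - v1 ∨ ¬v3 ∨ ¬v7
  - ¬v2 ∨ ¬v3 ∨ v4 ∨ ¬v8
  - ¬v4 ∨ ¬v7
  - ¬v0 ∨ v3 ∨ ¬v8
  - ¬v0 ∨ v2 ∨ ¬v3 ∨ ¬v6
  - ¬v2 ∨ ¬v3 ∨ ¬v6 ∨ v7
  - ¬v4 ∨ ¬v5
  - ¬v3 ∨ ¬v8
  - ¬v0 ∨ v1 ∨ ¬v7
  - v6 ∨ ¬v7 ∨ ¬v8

Unit clause (v6) forces v6 = True.
In (¬v0 ∨ ¬v6) only ¬v0 is left, so v0 = False.
Set v1 = True.
  then (¬v1 ∨ ¬v5) forces v5 = False.
Set v2 = False.
Set v3 = False.
Set v4 = False.
Set v7 = False.
Set v8 = True.
All clauses satisfied.

v0: False; v1: True; v2: False; v3: False; v4: False; v5: False; v6: True; v7: False; v8: True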